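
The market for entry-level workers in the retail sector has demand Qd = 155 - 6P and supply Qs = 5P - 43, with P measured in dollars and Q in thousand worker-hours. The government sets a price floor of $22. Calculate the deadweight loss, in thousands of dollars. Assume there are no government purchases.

105.6

In a free market, 155 - 6P = 5P - 43 gives the equilibrium P* = 18, Q* = 47.
Because the floor (22) lies above the market-clearing price, it is binding.
At P = 22: Qd = 155 - 6·22 = 23 and Qs = 5·22 - 43 = 67.
Quantity traded falls to 23. At Q = 23 the demand price is (155 - 23)/6 = 22 and the supply price is (43 + 23)/5 = 13.2.
Deadweight loss = ½ · (22 - 13.2) · (47 - 23) = ½ · 8.8 · 24 = 105.6.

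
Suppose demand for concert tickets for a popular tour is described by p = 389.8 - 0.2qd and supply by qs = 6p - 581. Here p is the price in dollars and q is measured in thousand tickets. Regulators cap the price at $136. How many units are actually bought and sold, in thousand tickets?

Rearranging demand gives qd = 1949 - 5p. Setting quantity demanded equal to quantity supplied, 1949 - 5p = 6p - 581, gives p* = 230 and q* = 799.
Because the ceiling (136) lies below the market-clearing price, it is binding.
At p = 136: qd = 1949 - 5·136 = 1269 and qs = 6·136 - 581 = 235.
The quantity actually transacted is the short side, supply: 235.

235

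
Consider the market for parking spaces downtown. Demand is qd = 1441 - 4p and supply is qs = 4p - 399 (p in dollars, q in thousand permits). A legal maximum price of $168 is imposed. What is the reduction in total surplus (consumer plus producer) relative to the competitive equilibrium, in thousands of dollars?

15376

Without the control the market clears where 1441 - 4p = 4p - 399, i.e. p* = 230 and q* = 521.
Because the ceiling (168) lies below the market-clearing price, it is binding.
At p = 168: qd = 1441 - 4·168 = 769 and qs = 4·168 - 399 = 273.
Quantity traded falls to 273. At q = 273 the demand price is (1441 - 273)/4 = 292 and the supply price is (399 + 273)/4 = 168.
Deadweight loss = ½ · (292 - 168) · (521 - 273) = ½ · 124 · 248 = 15376.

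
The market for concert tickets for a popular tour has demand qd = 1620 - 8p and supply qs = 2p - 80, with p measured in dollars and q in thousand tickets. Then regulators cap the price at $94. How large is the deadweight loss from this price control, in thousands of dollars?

Setting quantity demanded equal to quantity supplied, 1620 - 8p = 2p - 80, gives p* = 170 and q* = 260.
Because the ceiling (94) lies below the market-clearing price, it is binding.
At p = 94: qd = 1620 - 8·94 = 868 and qs = 2·94 - 80 = 108.
Quantity traded falls to 108. At q = 108 the demand price is (1620 - 108)/8 = 189 and the supply price is (80 + 108)/2 = 94.
Deadweight loss = ½ · (189 - 94) · (260 - 108) = ½ · 95 · 152 = 7220.

7220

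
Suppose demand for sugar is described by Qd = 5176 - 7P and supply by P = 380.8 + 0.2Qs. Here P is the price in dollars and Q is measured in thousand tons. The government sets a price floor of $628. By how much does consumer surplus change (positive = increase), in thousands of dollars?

-34694

Rearranging supply gives Qs = 5P - 1904. Setting quantity demanded equal to quantity supplied, 5176 - 7P = 5P - 1904, gives P* = 590 and Q* = 1046.
Since 628 > 590, the floor is binding.
At P = 628: Qd = 5176 - 7·628 = 780 and Qs = 5·628 - 1904 = 1236.
Consumer surplus without the control is ½ · (5176/7 - 590) · 1046 = 547058/7.
With the floor, consumers buy 780 units at 628, so CS = ½ · (5176/7 - 628) · 780 = 304200/7.
Change in consumer surplus = 304200/7 - 547058/7 = -34694.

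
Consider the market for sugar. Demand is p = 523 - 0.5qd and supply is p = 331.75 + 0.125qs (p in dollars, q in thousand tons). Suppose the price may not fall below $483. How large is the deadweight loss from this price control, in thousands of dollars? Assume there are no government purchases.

Rearranging demand gives qd = 1046 - 2p; rearranging supply gives qs = 8p - 2654. Without the control the market clears where 1046 - 2p = 8p - 2654, i.e. p* = 370 and q* = 306.
Since 483 > 370, the floor is binding.
At p = 483: qd = 1046 - 2·483 = 80 and qs = 8·483 - 2654 = 1210.
Quantity traded falls to 80. At q = 80 the demand price is (1046 - 80)/2 = 483 and the supply price is (2654 + 80)/8 = 341.75.
Deadweight loss = ½ · (483 - 341.75) · (306 - 80) = ½ · 141.25 · 226 = 15961.25.

15961.25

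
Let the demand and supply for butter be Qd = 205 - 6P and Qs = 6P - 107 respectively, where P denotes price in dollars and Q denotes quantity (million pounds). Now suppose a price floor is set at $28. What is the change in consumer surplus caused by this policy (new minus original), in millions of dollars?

-86

Setting quantity demanded equal to quantity supplied, 205 - 6P = 6P - 107, gives P* = 26 and Q* = 49.
The floor of 28 is above the equilibrium price 26, so it binds.
At P = 28: Qd = 205 - 6·28 = 37 and Qs = 6·28 - 107 = 61.
Consumer surplus without the control is ½ · (205/6 - 26) · 49 = 2401/12.
With the floor, consumers buy 37 units at 28, so CS = ½ · (205/6 - 28) · 37 = 1369/12.
Change in consumer surplus = 1369/12 - 2401/12 = -86.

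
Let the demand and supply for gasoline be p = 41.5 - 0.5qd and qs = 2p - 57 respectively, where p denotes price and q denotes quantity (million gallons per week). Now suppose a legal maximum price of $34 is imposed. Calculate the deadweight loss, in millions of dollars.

Rearranging demand gives qd = 83 - 2p. Equilibrium: 83 - 2p = 2p - 57, so 140 = 4p and p* = 35, q* = 13.
Because the ceiling (34) lies below the market-clearing price, it is binding.
At p = 34: qd = 83 - 2·34 = 15 and qs = 2·34 - 57 = 11.
Quantity traded falls to 11. At q = 11 the demand price is (83 - 11)/2 = 36 and the supply price is (57 + 11)/2 = 34.
Deadweight loss = ½ · (36 - 34) · (13 - 11) = ½ · 2 · 2 = 2.

2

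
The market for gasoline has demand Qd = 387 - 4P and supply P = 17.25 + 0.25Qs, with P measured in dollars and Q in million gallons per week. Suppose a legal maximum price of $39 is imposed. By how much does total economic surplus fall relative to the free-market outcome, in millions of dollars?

1296

Rearranging supply gives Qs = 4P - 69. Setting quantity demanded equal to quantity supplied, 387 - 4P = 4P - 69, gives P* = 57 and Q* = 159.
Since 39 < 57, the ceiling is binding.
At P = 39: Qd = 387 - 4·39 = 231 and Qs = 4·39 - 69 = 87.
Quantity traded falls to 87. At Q = 87 the demand price is (387 - 87)/4 = 75 and the supply price is (69 + 87)/4 = 39.
Deadweight loss = ½ · (75 - 39) · (159 - 87) = ½ · 36 · 72 = 1296.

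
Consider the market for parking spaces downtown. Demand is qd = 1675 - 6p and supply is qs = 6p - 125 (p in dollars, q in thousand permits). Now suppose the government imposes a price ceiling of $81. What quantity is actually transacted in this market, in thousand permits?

Setting quantity demanded equal to quantity supplied, 1675 - 6p = 6p - 125, gives p* = 150 and q* = 775.
Since 81 < 150, the ceiling is binding.
At p = 81: qd = 1675 - 6·81 = 1189 and qs = 6·81 - 125 = 361.
The quantity actually transacted is the short side, supply: 361.

361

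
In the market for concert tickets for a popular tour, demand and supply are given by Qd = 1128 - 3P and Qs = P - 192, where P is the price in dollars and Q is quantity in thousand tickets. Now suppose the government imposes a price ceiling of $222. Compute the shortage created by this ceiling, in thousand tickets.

Setting quantity demanded equal to quantity supplied, 1128 - 3P = P - 192, gives P* = 330 and Q* = 138.
Since 222 < 330, the ceiling is binding.
At P = 222: Qd = 1128 - 3·222 = 462 and Qs = 222 - 192 = 30.
Shortage = Qd - Qs = 462 - 30 = 432.

432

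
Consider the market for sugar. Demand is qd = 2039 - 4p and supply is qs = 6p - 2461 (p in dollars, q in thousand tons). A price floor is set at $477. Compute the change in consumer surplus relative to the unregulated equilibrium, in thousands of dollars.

-4995

Equilibrium: 2039 - 4p = 6p - 2461, so 4500 = 10p and p* = 450, q* = 239.
The floor of 477 is above the equilibrium price 450, so it binds.
At p = 477: qd = 2039 - 4·477 = 131 and qs = 6·477 - 2461 = 401.
Consumer surplus without the control is ½ · (509.75 - 450) · 239 = 7140.125.
With the floor, consumers buy 131 units at 477, so CS = ½ · (509.75 - 477) · 131 = 2145.125.
Change in consumer surplus = 2145.125 - 7140.125 = -4995.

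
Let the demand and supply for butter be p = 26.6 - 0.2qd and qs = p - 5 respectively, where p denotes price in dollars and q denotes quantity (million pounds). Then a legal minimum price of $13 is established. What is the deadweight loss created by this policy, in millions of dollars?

0

Rearranging demand gives qd = 133 - 5p. Setting quantity demanded equal to quantity supplied, 133 - 5p = p - 5, gives p* = 23 and q* = 18.
The floor of 13 is below the equilibrium price 23, so it is not binding; the market clears at p* = 23, q* = 18.
Since the control does not bind, no trades are prevented and deadweight loss is zero.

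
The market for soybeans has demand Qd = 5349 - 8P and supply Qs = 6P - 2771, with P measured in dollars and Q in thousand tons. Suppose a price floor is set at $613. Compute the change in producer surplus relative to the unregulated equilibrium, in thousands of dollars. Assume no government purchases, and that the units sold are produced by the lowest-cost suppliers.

8877

In a free market, 5349 - 8P = 6P - 2771 gives the equilibrium P* = 580, Q* = 709.
The floor of 613 is above the equilibrium price 580, so it binds.
At P = 613: Qd = 5349 - 8·613 = 445 and Qs = 6·613 - 2771 = 907.
Producer surplus without the control is ½ · (580 - 2771/6) · 709 = 502681/12.
With the floor, 445 units are sold at 613. The supply price at Q = 445 is 536, so PS = ½ · [(613 - 2771/6) + (613 - 536)] · 445 = 609205/12.
Change in producer surplus = 609205/12 - 502681/12 = 8877.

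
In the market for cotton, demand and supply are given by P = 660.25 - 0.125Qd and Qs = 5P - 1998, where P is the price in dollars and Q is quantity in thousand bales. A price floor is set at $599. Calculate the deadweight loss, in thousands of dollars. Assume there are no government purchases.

Rearranging demand gives Qd = 5282 - 8P. Equilibrium: 5282 - 8P = 5P - 1998, so 7280 = 13P and P* = 560, Q* = 802.
Because the floor (599) lies above the market-clearing price, it is binding.
At P = 599: Qd = 5282 - 8·599 = 490 and Qs = 5·599 - 1998 = 997.
Quantity traded falls to 490. At Q = 490 the demand price is (5282 - 490)/8 = 599 and the supply price is (1998 + 490)/5 = 497.6.
Deadweight loss = ½ · (599 - 497.6) · (802 - 490) = ½ · 101.4 · 312 = 15818.4.

15818.4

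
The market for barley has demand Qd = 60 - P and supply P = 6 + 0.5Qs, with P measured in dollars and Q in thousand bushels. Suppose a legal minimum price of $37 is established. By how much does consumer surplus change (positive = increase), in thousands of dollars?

-383.5

Rearranging supply gives Qs = 2P - 12. Equilibrium: 60 - P = 2P - 12, so 72 = 3P and P* = 24, Q* = 36.
Since 37 > 24, the floor is binding.
At P = 37: Qd = 60 - 37 = 23 and Qs = 2·37 - 12 = 62.
Consumer surplus without the control is ½ · (60 - 24) · 36 = 648.
With the floor, consumers buy 23 units at 37, so CS = ½ · (60 - 37) · 23 = 264.5.
Change in consumer surplus = 264.5 - 648 = -383.5.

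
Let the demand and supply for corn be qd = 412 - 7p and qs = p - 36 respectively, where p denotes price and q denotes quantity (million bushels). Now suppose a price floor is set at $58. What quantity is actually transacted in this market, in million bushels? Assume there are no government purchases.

6

Without the control the market clears where 412 - 7p = p - 36, i.e. p* = 56 and q* = 20.
Because the floor (58) lies above the market-clearing price, it is binding.
At p = 58: qd = 412 - 7·58 = 6 and qs = 58 - 36 = 22.
The quantity actually transacted is the short side, demand: 6.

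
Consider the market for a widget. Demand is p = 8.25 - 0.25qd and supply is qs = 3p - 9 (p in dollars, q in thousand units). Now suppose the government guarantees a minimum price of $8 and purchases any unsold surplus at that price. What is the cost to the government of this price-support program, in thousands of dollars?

Rearranging demand gives qd = 33 - 4p. Without the control the market clears where 33 - 4p = 3p - 9, i.e. p* = 6 and q* = 9.
Because the floor (8) lies above the market-clearing price, it is binding.
At p = 8: qd = 33 - 4·8 = 1 and qs = 3·8 - 9 = 15.
Surplus = qs - qd = 14.
Government expenditure = surplus × support price = 14 × 8 = 112.

112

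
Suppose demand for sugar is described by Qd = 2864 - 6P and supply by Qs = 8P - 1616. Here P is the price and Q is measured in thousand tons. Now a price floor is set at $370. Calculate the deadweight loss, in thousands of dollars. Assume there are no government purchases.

13125

Without the control the market clears where 2864 - 6P = 8P - 1616, i.e. P* = 320 and Q* = 944.
Since 370 > 320, the floor is binding.
At P = 370: Qd = 2864 - 6·370 = 644 and Qs = 8·370 - 1616 = 1344.
Quantity traded falls to 644. At Q = 644 the demand price is (2864 - 644)/6 = 370 and the supply price is (1616 + 644)/8 = 282.5.
Deadweight loss = ½ · (370 - 282.5) · (944 - 644) = ½ · 87.5 · 300 = 13125.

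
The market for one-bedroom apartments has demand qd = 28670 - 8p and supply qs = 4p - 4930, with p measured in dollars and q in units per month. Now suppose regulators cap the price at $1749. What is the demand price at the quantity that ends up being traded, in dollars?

Without the control the market clears where 28670 - 8p = 4p - 4930, i.e. p* = 2800 and q* = 6270.
Since 1749 < 2800, the ceiling is binding.
At p = 1749: qd = 28670 - 8·1749 = 14678 and qs = 4·1749 - 4930 = 2066.
Only 2066 units reach the market. On the demand curve, the marginal buyer's willingness to pay at q = 2066 is (28670 - 2066)/8 = 3325.5.

3325.5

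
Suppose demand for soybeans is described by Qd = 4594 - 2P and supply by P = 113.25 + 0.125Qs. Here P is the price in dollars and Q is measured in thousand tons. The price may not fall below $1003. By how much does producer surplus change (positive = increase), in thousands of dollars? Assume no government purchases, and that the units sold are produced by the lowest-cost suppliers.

Rearranging supply gives Qs = 8P - 906. In a free market, 4594 - 2P = 8P - 906 gives the equilibrium P* = 550, Q* = 3494.
Since 1003 > 550, the floor is binding.
At P = 1003: Qd = 4594 - 2·1003 = 2588 and Qs = 8·1003 - 906 = 7118.
Producer surplus without the control is ½ · (550 - 113.25) · 3494 = 763002.25.
With the floor, 2588 units are sold at 1003. The supply price at Q = 2588 is 436.75, so PS = ½ · [(1003 - 113.25) + (1003 - 436.75)] · 2588 = 1884064.
Change in producer surplus = 1884064 - 763002.25 = 1121061.75.

1121061.75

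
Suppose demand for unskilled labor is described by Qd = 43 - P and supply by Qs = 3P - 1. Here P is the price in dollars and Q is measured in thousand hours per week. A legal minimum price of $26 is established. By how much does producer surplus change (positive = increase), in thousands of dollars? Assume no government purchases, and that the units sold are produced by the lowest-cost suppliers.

217.5

In a free market, 43 - P = 3P - 1 gives the equilibrium P* = 11, Q* = 32.
The floor of 26 is above the equilibrium price 11, so it binds.
At P = 26: Qd = 43 - 26 = 17 and Qs = 3·26 - 1 = 77.
Producer surplus without the control is ½ · (11 - 1/3) · 32 = 512/3.
With the floor, 17 units are sold at 26. The supply price at Q = 17 is 6, so PS = ½ · [(26 - 1/3) + (26 - 6)] · 17 = 2329/6.
Change in producer surplus = 2329/6 - 512/3 = 217.5.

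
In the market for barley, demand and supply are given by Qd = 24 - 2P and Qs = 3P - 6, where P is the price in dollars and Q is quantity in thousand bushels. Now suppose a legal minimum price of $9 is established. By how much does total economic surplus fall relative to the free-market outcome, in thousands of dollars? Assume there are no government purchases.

Without the control the market clears where 24 - 2P = 3P - 6, i.e. P* = 6 and Q* = 12.
Because the floor (9) lies above the market-clearing price, it is binding.
At P = 9: Qd = 24 - 2·9 = 6 and Qs = 3·9 - 6 = 21.
Quantity traded falls to 6. At Q = 6 the demand price is (24 - 6)/2 = 9 and the supply price is (6 + 6)/3 = 4.
Deadweight loss = ½ · (9 - 4) · (12 - 6) = ½ · 5 · 6 = 15.

15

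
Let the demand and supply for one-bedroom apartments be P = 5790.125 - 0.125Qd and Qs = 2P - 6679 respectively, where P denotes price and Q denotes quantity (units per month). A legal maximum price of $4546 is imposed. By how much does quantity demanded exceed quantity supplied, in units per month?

7540

Rearranging demand gives Qd = 46321 - 8P. Without the control the market clears where 46321 - 8P = 2P - 6679, i.e. P* = 5300 and Q* = 3921.
The ceiling of 4546 is below the equilibrium price 5300, so it binds.
At P = 4546: Qd = 46321 - 8·4546 = 9953 and Qs = 2·4546 - 6679 = 2413.
Shortage = Qd - Qs = 9953 - 2413 = 7540.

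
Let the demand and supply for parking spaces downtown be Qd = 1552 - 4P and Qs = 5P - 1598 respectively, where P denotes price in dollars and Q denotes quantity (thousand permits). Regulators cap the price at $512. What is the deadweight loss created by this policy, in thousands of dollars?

In a free market, 1552 - 4P = 5P - 1598 gives the equilibrium P* = 350, Q* = 152.
Since 512 is above P* = 350, the ceiling does not bind and the free-market outcome prevails.
Since the control does not bind, no trades are prevented and deadweight loss is zero.

0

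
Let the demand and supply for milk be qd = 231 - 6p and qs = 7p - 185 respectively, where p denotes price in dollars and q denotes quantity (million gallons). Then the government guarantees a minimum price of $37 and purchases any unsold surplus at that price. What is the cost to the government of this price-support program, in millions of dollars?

In a free market, 231 - 6p = 7p - 185 gives the equilibrium p* = 32, q* = 39.
The floor of 37 is above the equilibrium price 32, so it binds.
At p = 37: qd = 231 - 6·37 = 9 and qs = 7·37 - 185 = 74.
Surplus = qs - qd = 65.
Government expenditure = surplus × support price = 65 × 37 = 2405.

2405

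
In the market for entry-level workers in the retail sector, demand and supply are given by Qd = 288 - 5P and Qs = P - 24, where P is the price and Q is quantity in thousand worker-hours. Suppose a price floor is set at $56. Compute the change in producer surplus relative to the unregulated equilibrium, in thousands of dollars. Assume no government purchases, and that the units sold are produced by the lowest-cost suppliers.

-168

In a free market, 288 - 5P = P - 24 gives the equilibrium P* = 52, Q* = 28.
Since 56 > 52, the floor is binding.
At P = 56: Qd = 288 - 5·56 = 8 and Qs = 56 - 24 = 32.
Producer surplus without the control is ½ · (52 - 24) · 28 = 392.
With the floor, 8 units are sold at 56. The supply price at Q = 8 is 32, so PS = ½ · [(56 - 24) + (56 - 32)] · 8 = 224.
Change in producer surplus = 224 - 392 = -168.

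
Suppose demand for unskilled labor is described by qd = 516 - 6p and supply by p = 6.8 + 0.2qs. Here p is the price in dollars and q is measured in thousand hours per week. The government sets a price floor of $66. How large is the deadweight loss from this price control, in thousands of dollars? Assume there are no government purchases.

Rearranging supply gives qs = 5p - 34. Setting quantity demanded equal to quantity supplied, 516 - 6p = 5p - 34, gives p* = 50 and q* = 216.
The floor of 66 is above the equilibrium price 50, so it binds.
At p = 66: qd = 516 - 6·66 = 120 and qs = 5·66 - 34 = 296.
Quantity traded falls to 120. At q = 120 the demand price is (516 - 120)/6 = 66 and the supply price is (34 + 120)/5 = 30.8.
Deadweight loss = ½ · (66 - 30.8) · (216 - 120) = ½ · 35.2 · 96 = 1689.6.

1689.6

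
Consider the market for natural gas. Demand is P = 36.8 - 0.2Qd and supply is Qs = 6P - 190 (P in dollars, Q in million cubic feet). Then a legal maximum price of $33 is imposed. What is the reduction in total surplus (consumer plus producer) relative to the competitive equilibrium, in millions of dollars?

6.6

Rearranging demand gives Qd = 184 - 5P. Equilibrium: 184 - 5P = 6P - 190, so 374 = 11P and P* = 34, Q* = 14.
Because the ceiling (33) lies below the market-clearing price, it is binding.
At P = 33: Qd = 184 - 5·33 = 19 and Qs = 6·33 - 190 = 8.
Quantity traded falls to 8. At Q = 8 the demand price is (184 - 8)/5 = 35.2 and the supply price is (190 + 8)/6 = 33.
Deadweight loss = ½ · (35.2 - 33) · (14 - 8) = ½ · 2.2 · 6 = 6.6.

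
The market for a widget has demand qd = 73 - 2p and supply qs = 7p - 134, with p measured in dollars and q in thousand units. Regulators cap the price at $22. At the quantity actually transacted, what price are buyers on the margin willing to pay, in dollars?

Equilibrium: 73 - 2p = 7p - 134, so 207 = 9p and p* = 23, q* = 27.
Because the ceiling (22) lies below the market-clearing price, it is binding.
At p = 22: qd = 73 - 2·22 = 29 and qs = 7·22 - 134 = 20.
Only 20 units reach the market. On the demand curve, the marginal buyer's willingness to pay at q = 20 is (73 - 20)/2 = 26.5.

26.5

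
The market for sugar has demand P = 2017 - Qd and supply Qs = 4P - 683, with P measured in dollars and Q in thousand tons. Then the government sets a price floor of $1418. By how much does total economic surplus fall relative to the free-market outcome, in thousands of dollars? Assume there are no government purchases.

481802.5

Rearranging demand gives Qd = 2017 - P. Setting quantity demanded equal to quantity supplied, 2017 - P = 4P - 683, gives P* = 540 and Q* = 1477.
Since 1418 > 540, the floor is binding.
At P = 1418: Qd = 2017 - 1418 = 599 and Qs = 4·1418 - 683 = 4989.
Quantity traded falls to 599. At Q = 599 the demand price is 2017 - 599 = 1418 and the supply price is (683 + 599)/4 = 320.5.
Deadweight loss = ½ · (1418 - 320.5) · (1477 - 599) = ½ · 1097.5 · 878 = 481802.5.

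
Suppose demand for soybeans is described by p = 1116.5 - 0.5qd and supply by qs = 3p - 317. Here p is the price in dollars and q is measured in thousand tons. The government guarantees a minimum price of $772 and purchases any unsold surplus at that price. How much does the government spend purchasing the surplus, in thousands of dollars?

Rearranging demand gives qd = 2233 - 2p. Equilibrium: 2233 - 2p = 3p - 317, so 2550 = 5p and p* = 510, q* = 1213.
Because the floor (772) lies above the market-clearing price, it is binding.
At p = 772: qd = 2233 - 2·772 = 689 and qs = 3·772 - 317 = 1999.
Surplus = qs - qd = 1310.
Government expenditure = surplus × support price = 1310 × 772 = 1011320.

1011320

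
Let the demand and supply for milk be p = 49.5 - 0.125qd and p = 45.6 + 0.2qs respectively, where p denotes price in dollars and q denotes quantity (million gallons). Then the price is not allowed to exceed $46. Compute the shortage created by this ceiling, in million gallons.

Rearranging demand gives qd = 396 - 8p; rearranging supply gives qs = 5p - 228. Setting quantity demanded equal to quantity supplied, 396 - 8p = 5p - 228, gives p* = 48 and q* = 12.
Since 46 < 48, the ceiling is binding.
At p = 46: qd = 396 - 8·46 = 28 and qs = 5·46 - 228 = 2.
Shortage = qd - qs = 28 - 2 = 26.

26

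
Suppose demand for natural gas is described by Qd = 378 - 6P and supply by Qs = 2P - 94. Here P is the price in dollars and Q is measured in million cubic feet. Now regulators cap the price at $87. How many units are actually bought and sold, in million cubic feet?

24

Setting quantity demanded equal to quantity supplied, 378 - 6P = 2P - 94, gives P* = 59 and Q* = 24.
Since 87 is above P* = 59, the ceiling does not bind and the free-market outcome prevails.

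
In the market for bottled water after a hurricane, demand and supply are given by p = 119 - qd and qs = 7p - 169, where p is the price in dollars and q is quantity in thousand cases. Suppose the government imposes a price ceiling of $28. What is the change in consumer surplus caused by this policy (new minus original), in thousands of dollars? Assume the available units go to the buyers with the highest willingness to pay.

-1352

Rearranging demand gives qd = 119 - p. In a free market, 119 - p = 7p - 169 gives the equilibrium p* = 36, q* = 83.
Since 28 < 36, the ceiling is binding.
At p = 28: qd = 119 - 28 = 91 and qs = 7·28 - 169 = 27.
Consumer surplus without the control is ½ · (119 - 36) · 83 = 3444.5.
With the ceiling, 27 units are sold at 28 (assume they go to the highest-value buyers). The demand price at q = 27 is 92, so CS = ½ · [(119 - 28) + (92 - 28)] · 27 = 2092.5.
Change in consumer surplus = 2092.5 - 3444.5 = -1352.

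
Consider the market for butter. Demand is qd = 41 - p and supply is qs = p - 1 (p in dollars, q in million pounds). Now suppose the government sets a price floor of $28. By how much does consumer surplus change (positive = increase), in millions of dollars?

-115.5

Equilibrium: 41 - p = p - 1, so 42 = 2p and p* = 21, q* = 20.
Since 28 > 21, the floor is binding.
At p = 28: qd = 41 - 28 = 13 and qs = 28 - 1 = 27.
Consumer surplus without the control is ½ · (41 - 21) · 20 = 200.
With the floor, consumers buy 13 units at 28, so CS = ½ · (41 - 28) · 13 = 84.5.
Change in consumer surplus = 84.5 - 200 = -115.5.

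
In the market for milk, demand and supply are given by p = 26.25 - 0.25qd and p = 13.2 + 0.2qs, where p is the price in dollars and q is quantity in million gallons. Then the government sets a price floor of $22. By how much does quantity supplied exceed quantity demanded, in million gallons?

Rearranging demand gives qd = 105 - 4p; rearranging supply gives qs = 5p - 66. Without the control the market clears where 105 - 4p = 5p - 66, i.e. p* = 19 and q* = 29.
Because the floor (22) lies above the market-clearing price, it is binding.
At p = 22: qd = 105 - 4·22 = 17 and qs = 5·22 - 66 = 44.
Surplus = qs - qd = 44 - 17 = 27.

27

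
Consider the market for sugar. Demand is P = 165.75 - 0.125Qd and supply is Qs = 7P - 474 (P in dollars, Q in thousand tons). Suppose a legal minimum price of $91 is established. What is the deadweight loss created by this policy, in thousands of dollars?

0

Rearranging demand gives Qd = 1326 - 8P. Setting quantity demanded equal to quantity supplied, 1326 - 8P = 7P - 474, gives P* = 120 and Q* = 366.
Since 91 is below P* = 120, the floor does not bind and the free-market outcome prevails.
Since the control does not bind, no trades are prevented and deadweight loss is zero.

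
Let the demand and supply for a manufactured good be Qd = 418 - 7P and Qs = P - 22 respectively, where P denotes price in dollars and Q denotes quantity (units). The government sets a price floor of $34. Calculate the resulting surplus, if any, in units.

0

In a free market, 418 - 7P = P - 22 gives the equilibrium P* = 55, Q* = 33.
Since 34 is below P* = 55, the floor does not bind and the free-market outcome prevails.
Since the control does not bind, there is no surplus.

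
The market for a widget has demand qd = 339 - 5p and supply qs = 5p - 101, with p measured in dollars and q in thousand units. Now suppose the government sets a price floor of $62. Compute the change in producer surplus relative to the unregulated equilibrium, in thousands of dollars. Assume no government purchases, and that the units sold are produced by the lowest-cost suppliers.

Equilibrium: 339 - 5p = 5p - 101, so 440 = 10p and p* = 44, q* = 119.
The floor of 62 is above the equilibrium price 44, so it binds.
At p = 62: qd = 339 - 5·62 = 29 and qs = 5·62 - 101 = 209.
Producer surplus without the control is ½ · (44 - 20.2) · 119 = 1416.1.
With the floor, 29 units are sold at 62. The supply price at q = 29 is 26, so PS = ½ · [(62 - 20.2) + (62 - 26)] · 29 = 1128.1.
Change in producer surplus = 1128.1 - 1416.1 = -288.

-288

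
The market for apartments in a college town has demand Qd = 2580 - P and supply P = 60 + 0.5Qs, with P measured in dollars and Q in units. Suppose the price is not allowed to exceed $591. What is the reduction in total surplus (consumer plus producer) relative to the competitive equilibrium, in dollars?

Rearranging supply gives Qs = 2P - 120. Equilibrium: 2580 - P = 2P - 120, so 2700 = 3P and P* = 900, Q* = 1680.
Since 591 < 900, the ceiling is binding.
At P = 591: Qd = 2580 - 591 = 1989 and Qs = 2·591 - 120 = 1062.
Quantity traded falls to 1062. At Q = 1062 the demand price is 2580 - 1062 = 1518 and the supply price is (120 + 1062)/2 = 591.
Deadweight loss = ½ · (1518 - 591) · (1680 - 1062) = ½ · 927 · 618 = 286443.

286443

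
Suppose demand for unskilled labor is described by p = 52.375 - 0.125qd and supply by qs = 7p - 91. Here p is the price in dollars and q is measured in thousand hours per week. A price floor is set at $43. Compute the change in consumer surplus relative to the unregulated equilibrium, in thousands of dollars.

Rearranging demand gives qd = 419 - 8p. In a free market, 419 - 8p = 7p - 91 gives the equilibrium p* = 34, q* = 147.
The floor of 43 is above the equilibrium price 34, so it binds.
At p = 43: qd = 419 - 8·43 = 75 and qs = 7·43 - 91 = 210.
Consumer surplus without the control is ½ · (52.375 - 34) · 147 = 1350.5625.
With the floor, consumers buy 75 units at 43, so CS = ½ · (52.375 - 43) · 75 = 351.5625.
Change in consumer surplus = 351.5625 - 1350.5625 = -999.

-999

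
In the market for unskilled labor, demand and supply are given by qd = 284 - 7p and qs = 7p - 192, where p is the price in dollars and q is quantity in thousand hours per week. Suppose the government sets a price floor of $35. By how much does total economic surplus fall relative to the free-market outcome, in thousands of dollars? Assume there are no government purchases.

7

Setting quantity demanded equal to quantity supplied, 284 - 7p = 7p - 192, gives p* = 34 and q* = 46.
Since 35 > 34, the floor is binding.
At p = 35: qd = 284 - 7·35 = 39 and qs = 7·35 - 192 = 53.
Quantity traded falls to 39. At q = 39 the demand price is (284 - 39)/7 = 35 and the supply price is (192 + 39)/7 = 33.
Deadweight loss = ½ · (35 - 33) · (46 - 39) = ½ · 2 · 7 = 7.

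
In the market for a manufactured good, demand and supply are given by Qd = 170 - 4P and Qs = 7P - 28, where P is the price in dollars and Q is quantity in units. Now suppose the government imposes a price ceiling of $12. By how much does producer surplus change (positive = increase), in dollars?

Equilibrium: 170 - 4P = 7P - 28, so 198 = 11P and P* = 18, Q* = 98.
Since 12 < 18, the ceiling is binding.
At P = 12: Qd = 170 - 4·12 = 122 and Qs = 7·12 - 28 = 56.
Producer surplus without the control is ½ · (18 - 4) · 98 = 686.
With the ceiling, producers sell 56 units at 12, so PS = ½ · (12 - 4) · 56 = 224.
Change in producer surplus = 224 - 686 = -462.

-462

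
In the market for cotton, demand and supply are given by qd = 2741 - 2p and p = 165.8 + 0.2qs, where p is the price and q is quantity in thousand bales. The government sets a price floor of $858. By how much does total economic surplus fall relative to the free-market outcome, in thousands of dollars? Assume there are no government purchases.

Rearranging supply gives qs = 5p - 829. Equilibrium: 2741 - 2p = 5p - 829, so 3570 = 7p and p* = 510, q* = 1721.
The floor of 858 is above the equilibrium price 510, so it binds.
At p = 858: qd = 2741 - 2·858 = 1025 and qs = 5·858 - 829 = 3461.
Quantity traded falls to 1025. At q = 1025 the demand price is (2741 - 1025)/2 = 858 and the supply price is (829 + 1025)/5 = 370.8.
Deadweight loss = ½ · (858 - 370.8) · (1721 - 1025) = ½ · 487.2 · 696 = 169545.6.

169545.6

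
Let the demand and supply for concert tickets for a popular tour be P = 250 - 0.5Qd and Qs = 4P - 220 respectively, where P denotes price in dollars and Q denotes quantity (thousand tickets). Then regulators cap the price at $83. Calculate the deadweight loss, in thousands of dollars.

Rearranging demand gives Qd = 500 - 2P. Without the control the market clears where 500 - 2P = 4P - 220, i.e. P* = 120 and Q* = 260.
The ceiling of 83 is below the equilibrium price 120, so it binds.
At P = 83: Qd = 500 - 2·83 = 334 and Qs = 4·83 - 220 = 112.
Quantity traded falls to 112. At Q = 112 the demand price is (500 - 112)/2 = 194 and the supply price is (220 + 112)/4 = 83.
Deadweight loss = ½ · (194 - 83) · (260 - 112) = ½ · 111 · 148 = 8214.

8214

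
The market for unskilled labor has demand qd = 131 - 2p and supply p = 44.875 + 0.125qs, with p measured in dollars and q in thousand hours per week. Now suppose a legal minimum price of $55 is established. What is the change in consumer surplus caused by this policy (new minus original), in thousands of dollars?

Rearranging supply gives qs = 8p - 359. Setting quantity demanded equal to quantity supplied, 131 - 2p = 8p - 359, gives p* = 49 and q* = 33.
Since 55 > 49, the floor is binding.
At p = 55: qd = 131 - 2·55 = 21 and qs = 8·55 - 359 = 81.
Consumer surplus without the control is ½ · (65.5 - 49) · 33 = 272.25.
With the floor, consumers buy 21 units at 55, so CS = ½ · (65.5 - 55) · 21 = 110.25.
Change in consumer surplus = 110.25 - 272.25 = -162.

-162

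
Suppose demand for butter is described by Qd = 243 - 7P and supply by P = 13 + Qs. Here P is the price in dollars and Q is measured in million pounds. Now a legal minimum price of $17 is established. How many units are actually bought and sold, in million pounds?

Rearranging supply gives Qs = P - 13. In a free market, 243 - 7P = P - 13 gives the equilibrium P* = 32, Q* = 19.
The floor of 17 is below the equilibrium price 32, so it is not binding; the market clears at P* = 32, Q* = 19.

19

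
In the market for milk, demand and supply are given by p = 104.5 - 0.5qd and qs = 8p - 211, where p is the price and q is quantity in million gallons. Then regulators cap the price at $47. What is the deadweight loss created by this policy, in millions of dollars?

Rearranging demand gives qd = 209 - 2p. Without the control the market clears where 209 - 2p = 8p - 211, i.e. p* = 42 and q* = 125.
Since 47 is above p* = 42, the ceiling does not bind and the free-market outcome prevails.
Since the control does not bind, no trades are prevented and deadweight loss is zero.

0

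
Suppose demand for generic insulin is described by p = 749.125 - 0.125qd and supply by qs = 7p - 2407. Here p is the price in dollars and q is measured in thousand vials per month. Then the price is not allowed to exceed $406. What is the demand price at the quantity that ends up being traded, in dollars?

Rearranging demand gives qd = 5993 - 8p. Setting quantity demanded equal to quantity supplied, 5993 - 8p = 7p - 2407, gives p* = 560 and q* = 1513.
Since 406 < 560, the ceiling is binding.
At p = 406: qd = 5993 - 8·406 = 2745 and qs = 7·406 - 2407 = 435.
Only 435 units reach the market. On the demand curve, the marginal buyer's willingness to pay at q = 435 is (5993 - 435)/8 = 694.75.

694.75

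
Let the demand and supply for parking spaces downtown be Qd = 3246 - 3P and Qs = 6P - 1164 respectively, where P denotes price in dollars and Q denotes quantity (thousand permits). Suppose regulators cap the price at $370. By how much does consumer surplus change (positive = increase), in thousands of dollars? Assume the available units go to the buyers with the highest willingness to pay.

40320

Without the control the market clears where 3246 - 3P = 6P - 1164, i.e. P* = 490 and Q* = 1776.
Since 370 < 490, the ceiling is binding.
At P = 370: Qd = 3246 - 3·370 = 2136 and Qs = 6·370 - 1164 = 1056.
Consumer surplus without the control is ½ · (1082 - 490) · 1776 = 525696.
With the ceiling, 1056 units are sold at 370 (assume they go to the highest-value buyers). The demand price at Q = 1056 is 730, so CS = ½ · [(1082 - 370) + (730 - 370)] · 1056 = 566016.
Change in consumer surplus = 566016 - 525696 = 40320.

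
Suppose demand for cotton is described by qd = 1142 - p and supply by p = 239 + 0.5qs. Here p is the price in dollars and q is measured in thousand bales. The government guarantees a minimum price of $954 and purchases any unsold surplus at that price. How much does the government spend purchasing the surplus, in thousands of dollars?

Rearranging supply gives qs = 2p - 478. In a free market, 1142 - p = 2p - 478 gives the equilibrium p* = 540, q* = 602.
Because the floor (954) lies above the market-clearing price, it is binding.
At p = 954: qd = 1142 - 954 = 188 and qs = 2·954 - 478 = 1430.
Surplus = qs - qd = 1242.
Government expenditure = surplus × support price = 1242 × 954 = 1184868.

1184868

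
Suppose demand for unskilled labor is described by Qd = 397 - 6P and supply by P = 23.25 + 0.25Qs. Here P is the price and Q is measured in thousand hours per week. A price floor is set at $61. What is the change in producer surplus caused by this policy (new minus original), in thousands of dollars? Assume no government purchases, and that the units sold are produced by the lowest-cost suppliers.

Rearranging supply gives Qs = 4P - 93. Setting quantity demanded equal to quantity supplied, 397 - 6P = 4P - 93, gives P* = 49 and Q* = 103.
Since 61 > 49, the floor is binding.
At P = 61: Qd = 397 - 6·61 = 31 and Qs = 4·61 - 93 = 151.
Producer surplus without the control is ½ · (49 - 23.25) · 103 = 1326.125.
With the floor, 31 units are sold at 61. The supply price at Q = 31 is 31, so PS = ½ · [(61 - 23.25) + (61 - 31)] · 31 = 1050.125.
Change in producer surplus = 1050.125 - 1326.125 = -276.

-276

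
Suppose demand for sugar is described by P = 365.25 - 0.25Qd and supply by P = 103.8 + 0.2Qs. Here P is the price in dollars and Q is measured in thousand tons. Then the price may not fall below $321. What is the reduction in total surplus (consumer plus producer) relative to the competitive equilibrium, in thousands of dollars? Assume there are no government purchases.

36723.6

Rearranging demand gives Qd = 1461 - 4P; rearranging supply gives Qs = 5P - 519. In a free market, 1461 - 4P = 5P - 519 gives the equilibrium P* = 220, Q* = 581.
Since 321 > 220, the floor is binding.
At P = 321: Qd = 1461 - 4·321 = 177 and Qs = 5·321 - 519 = 1086.
Quantity traded falls to 177. At Q = 177 the demand price is (1461 - 177)/4 = 321 and the supply price is (519 + 177)/5 = 139.2.
Deadweight loss = ½ · (321 - 139.2) · (581 - 177) = ½ · 181.8 · 404 = 36723.6.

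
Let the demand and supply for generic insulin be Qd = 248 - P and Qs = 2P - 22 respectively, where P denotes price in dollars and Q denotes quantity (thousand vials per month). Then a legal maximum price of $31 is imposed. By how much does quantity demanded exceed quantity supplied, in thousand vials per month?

177

Without the control the market clears where 248 - P = 2P - 22, i.e. P* = 90 and Q* = 158.
Because the ceiling (31) lies below the market-clearing price, it is binding.
At P = 31: Qd = 248 - 31 = 217 and Qs = 2·31 - 22 = 40.
Shortage = Qd - Qs = 217 - 40 = 177.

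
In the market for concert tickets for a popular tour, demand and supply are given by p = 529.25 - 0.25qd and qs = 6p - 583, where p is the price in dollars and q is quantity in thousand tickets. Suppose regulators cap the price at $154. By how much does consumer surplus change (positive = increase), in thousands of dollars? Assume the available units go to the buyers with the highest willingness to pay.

-20996

Rearranging demand gives qd = 2117 - 4p. Without the control the market clears where 2117 - 4p = 6p - 583, i.e. p* = 270 and q* = 1037.
Because the ceiling (154) lies below the market-clearing price, it is binding.
At p = 154: qd = 2117 - 4·154 = 1501 and qs = 6·154 - 583 = 341.
Consumer surplus without the control is ½ · (529.25 - 270) · 1037 = 134421.125.
With the ceiling, 341 units are sold at 154 (assume they go to the highest-value buyers). The demand price at q = 341 is 444, so CS = ½ · [(529.25 - 154) + (444 - 154)] · 341 = 113425.125.
Change in consumer surplus = 113425.125 - 134421.125 = -20996.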